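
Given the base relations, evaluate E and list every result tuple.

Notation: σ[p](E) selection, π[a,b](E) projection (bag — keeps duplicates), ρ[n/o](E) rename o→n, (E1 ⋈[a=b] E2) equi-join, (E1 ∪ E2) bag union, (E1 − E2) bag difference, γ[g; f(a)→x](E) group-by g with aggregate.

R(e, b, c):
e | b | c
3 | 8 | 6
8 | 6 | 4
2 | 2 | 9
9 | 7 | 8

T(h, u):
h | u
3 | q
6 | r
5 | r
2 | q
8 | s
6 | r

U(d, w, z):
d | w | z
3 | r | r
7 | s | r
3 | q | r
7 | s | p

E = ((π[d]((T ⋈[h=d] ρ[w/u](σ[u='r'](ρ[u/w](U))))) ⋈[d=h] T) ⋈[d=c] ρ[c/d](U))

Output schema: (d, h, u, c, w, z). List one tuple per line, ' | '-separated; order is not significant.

Stepwise |·|:
  T → 6
  U → 4
  ρ[u/w](U) → 4
  σ[u='r'](ρ[u/w](U)) → 1
  ρ[w/u](σ[u='r'](ρ[u/w](U))) → 1
  (T ⋈[h=d] ρ[w/u](σ[u='r'](ρ[u/w](U)))) → 1
  π[d]((T ⋈[h=d] ρ[w/u](σ[u='r'](ρ[u/w](U))))) → 1
  T → 6
  (π[d]((T ⋈[h=d] ρ[w/u](σ[u='r'](ρ[u/w](U))))) ⋈[d=h] T) → 1
  U → 4
  ρ[c/d](U) → 4
  ((π[d]((T ⋈[h=d] ρ[w/u](σ[u='r'](ρ[u/w](U))))) ⋈[d=h] T) ⋈[d=c] ρ[c/d](U)) → 2

== RESULT ==
d | h | u | c | w | z
3 | 3 | q | 3 | q | r
3 | 3 | q | 3 | r | r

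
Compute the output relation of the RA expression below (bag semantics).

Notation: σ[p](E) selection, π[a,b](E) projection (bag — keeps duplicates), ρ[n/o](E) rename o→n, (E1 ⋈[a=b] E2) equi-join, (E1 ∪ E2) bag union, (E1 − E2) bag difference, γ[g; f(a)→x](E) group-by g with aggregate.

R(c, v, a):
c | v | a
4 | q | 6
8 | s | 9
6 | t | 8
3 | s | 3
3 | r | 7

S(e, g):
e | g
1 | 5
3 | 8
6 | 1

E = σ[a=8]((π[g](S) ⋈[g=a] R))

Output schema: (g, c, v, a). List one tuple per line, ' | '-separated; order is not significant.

Per-node cardinality:
  S → 3
  π[g](S) → 3
  R → 5
  (π[g](S) ⋈[g=a] R) → 1
  σ[a=8]((π[g](S) ⋈[g=a] R)) → 1

== RESULT ==
g | c | v | a
8 | 6 | t | 8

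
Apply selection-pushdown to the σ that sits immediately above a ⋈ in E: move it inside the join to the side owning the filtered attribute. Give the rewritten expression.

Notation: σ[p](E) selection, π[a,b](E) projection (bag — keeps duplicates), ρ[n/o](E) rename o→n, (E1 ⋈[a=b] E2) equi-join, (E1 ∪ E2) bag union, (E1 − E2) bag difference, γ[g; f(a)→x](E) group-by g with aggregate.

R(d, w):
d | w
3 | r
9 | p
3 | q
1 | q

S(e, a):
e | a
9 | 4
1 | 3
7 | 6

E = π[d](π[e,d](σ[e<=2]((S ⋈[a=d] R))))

σ filters on e, owned by the left side.
E' = π[d](π[e,d]((σ[e<=2](S) ⋈[a=d] R)))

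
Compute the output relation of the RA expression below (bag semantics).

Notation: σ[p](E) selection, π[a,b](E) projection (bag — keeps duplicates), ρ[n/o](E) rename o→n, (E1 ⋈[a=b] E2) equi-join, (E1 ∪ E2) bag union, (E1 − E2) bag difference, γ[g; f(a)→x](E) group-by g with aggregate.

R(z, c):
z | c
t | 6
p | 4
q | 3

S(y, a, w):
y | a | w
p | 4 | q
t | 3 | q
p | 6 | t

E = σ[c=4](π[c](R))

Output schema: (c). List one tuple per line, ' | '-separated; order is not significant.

Per-node cardinality:
  R → 3
  π[c](R) → 3
  σ[c=4](π[c](R)) → 1

== RESULT ==
c
4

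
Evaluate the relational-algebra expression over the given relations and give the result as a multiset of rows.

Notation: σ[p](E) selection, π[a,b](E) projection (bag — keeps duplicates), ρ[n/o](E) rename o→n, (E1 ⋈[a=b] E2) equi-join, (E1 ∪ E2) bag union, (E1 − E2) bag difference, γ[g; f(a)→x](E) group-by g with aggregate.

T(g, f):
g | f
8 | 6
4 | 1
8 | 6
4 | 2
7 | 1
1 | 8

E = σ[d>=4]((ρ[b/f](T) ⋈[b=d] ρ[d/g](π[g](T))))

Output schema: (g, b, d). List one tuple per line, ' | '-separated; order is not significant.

Row counts bottom-up:
  T → 6
  ρ[b/f](T) → 6
  T → 6
  π[g](T) → 6
  ρ[d/g](π[g](T)) → 6
  (ρ[b/f](T) ⋈[b=d] ρ[d/g](π[g](T))) → 4
  σ[d>=4]((ρ[b/f](T) ⋈[b=d] ρ[d/g](π[g](T)))) → 2

== RESULT ==
g | b | d
1 | 8 | 8
1 | 8 | 8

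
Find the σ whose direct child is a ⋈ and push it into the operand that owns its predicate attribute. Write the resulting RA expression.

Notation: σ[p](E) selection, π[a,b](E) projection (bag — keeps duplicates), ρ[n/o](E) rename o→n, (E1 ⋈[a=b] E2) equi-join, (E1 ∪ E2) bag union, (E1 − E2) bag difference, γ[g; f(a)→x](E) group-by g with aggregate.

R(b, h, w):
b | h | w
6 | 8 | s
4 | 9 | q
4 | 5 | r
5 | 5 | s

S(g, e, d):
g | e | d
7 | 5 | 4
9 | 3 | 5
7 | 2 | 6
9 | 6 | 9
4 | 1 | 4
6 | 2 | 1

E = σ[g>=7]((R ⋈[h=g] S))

σ filters on g, owned by the right side.
E' = (R ⋈[h=g] σ[g>=7](S))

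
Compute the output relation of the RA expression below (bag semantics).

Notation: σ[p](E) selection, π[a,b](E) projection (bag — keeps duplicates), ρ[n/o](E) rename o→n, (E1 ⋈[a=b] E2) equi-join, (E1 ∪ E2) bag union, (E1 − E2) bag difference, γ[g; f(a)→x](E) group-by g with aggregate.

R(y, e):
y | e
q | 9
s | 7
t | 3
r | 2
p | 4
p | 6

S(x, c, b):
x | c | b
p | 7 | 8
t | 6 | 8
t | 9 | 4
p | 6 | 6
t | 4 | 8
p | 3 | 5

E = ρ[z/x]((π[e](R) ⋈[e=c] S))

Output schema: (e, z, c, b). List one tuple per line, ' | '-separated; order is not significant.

Row counts bottom-up:
  R → 6
  π[e](R) → 6
  S → 6
  (π[e](R) ⋈[e=c] S) → 6
  ρ[z/x]((π[e](R) ⋈[e=c] S)) → 6

== RESULT ==
e | z | c | b
3 | p | 3 | 5
4 | t | 4 | 8
6 | p | 6 | 6
6 | t | 6 | 8
7 | p | 7 | 8
9 | t | 9 | 4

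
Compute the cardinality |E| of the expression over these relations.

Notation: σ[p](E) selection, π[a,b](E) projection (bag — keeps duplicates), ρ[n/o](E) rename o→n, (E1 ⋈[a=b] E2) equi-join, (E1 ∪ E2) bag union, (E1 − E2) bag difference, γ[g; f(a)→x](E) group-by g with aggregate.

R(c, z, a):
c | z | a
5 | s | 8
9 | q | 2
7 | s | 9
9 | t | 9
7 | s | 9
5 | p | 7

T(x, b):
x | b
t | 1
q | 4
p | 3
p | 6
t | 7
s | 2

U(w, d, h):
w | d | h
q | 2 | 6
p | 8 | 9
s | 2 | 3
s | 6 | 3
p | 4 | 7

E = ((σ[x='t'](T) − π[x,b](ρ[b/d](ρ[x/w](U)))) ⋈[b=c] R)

Per-node cardinality:
  T → 6
  σ[x='t'](T) → 2
  U → 5
  ρ[x/w](U) → 5
  ρ[b/d](ρ[x/w](U)) → 5
  π[x,b](ρ[b/d](ρ[x/w](U))) → 5
  (σ[x='t'](T) − π[x,b](ρ[b/d](ρ[x/w](U)))) → 2
  R → 6
  ((σ[x='t'](T) − π[x,b](ρ[b/d](ρ[x/w](U)))) ⋈[b=c] R) → 2

|E| = 2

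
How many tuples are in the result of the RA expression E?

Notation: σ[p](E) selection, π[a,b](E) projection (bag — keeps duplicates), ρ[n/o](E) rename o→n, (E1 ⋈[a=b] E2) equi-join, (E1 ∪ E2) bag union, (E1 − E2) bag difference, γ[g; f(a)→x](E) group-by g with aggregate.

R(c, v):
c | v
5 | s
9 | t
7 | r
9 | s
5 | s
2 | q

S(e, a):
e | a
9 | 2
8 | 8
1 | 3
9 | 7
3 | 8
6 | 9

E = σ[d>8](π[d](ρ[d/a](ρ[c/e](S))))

Stepwise |·|:
  S → 6
  ρ[c/e](S) → 6
  ρ[d/a](ρ[c/e](S)) → 6
  π[d](ρ[d/a](ρ[c/e](S))) → 6
  σ[d>8](π[d](ρ[d/a](ρ[c/e](S)))) → 1

|E| = 1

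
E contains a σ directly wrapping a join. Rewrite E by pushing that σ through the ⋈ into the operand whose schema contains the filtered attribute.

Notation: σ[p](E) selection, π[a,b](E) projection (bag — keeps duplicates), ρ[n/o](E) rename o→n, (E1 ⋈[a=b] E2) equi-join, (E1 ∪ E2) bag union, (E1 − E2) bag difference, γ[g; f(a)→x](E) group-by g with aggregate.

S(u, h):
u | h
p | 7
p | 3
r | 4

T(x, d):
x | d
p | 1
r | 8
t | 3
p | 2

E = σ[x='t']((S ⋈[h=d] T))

σ filters on x, owned by the right side.
E' = (S ⋈[h=d] σ[x='t'](T))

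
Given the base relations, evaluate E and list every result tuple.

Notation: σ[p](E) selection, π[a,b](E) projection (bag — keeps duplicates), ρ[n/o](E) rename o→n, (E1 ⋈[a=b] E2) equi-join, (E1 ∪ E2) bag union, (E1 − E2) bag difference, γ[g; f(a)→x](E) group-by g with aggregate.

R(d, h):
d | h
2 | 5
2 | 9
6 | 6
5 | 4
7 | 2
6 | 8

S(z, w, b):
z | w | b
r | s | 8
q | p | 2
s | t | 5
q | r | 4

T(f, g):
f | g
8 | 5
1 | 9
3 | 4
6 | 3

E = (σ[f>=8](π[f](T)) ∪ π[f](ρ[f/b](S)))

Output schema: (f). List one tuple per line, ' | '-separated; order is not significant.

Row counts bottom-up:
  T → 4
  π[f](T) → 4
  σ[f>=8](π[f](T)) → 1
  S → 4
  ρ[f/b](S) → 4
  π[f](ρ[f/b](S)) → 4
  (σ[f>=8](π[f](T)) ∪ π[f](ρ[f/b](S))) → 5

== RESULT ==
f
2
4
5
8
8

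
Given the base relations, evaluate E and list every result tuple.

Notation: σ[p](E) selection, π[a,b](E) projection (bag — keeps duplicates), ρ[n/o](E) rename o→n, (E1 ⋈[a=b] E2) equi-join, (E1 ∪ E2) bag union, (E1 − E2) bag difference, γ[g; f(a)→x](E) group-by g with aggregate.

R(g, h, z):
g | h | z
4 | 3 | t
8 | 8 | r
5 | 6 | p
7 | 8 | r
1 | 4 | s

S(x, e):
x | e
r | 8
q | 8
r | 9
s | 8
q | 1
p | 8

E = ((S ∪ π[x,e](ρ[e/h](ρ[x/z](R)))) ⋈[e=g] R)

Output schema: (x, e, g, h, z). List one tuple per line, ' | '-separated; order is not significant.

Per-node cardinality:
  S → 6
  R → 5
  ρ[x/z](R) → 5
  ρ[e/h](ρ[x/z](R)) → 5
  π[x,e](ρ[e/h](ρ[x/z](R))) → 5
  (S ∪ π[x,e](ρ[e/h](ρ[x/z](R)))) → 11
  R → 5
  ((S ∪ π[x,e](ρ[e/h](ρ[x/z](R)))) ⋈[e=g] R) → 8

== RESULT ==
x | e | g | h | z
p | 8 | 8 | 8 | r
q | 1 | 1 | 4 | s
q | 8 | 8 | 8 | r
r | 8 | 8 | 8 | r
r | 8 | 8 | 8 | r
r | 8 | 8 | 8 | r
s | 4 | 4 | 3 | t
s | 8 | 8 | 8 | r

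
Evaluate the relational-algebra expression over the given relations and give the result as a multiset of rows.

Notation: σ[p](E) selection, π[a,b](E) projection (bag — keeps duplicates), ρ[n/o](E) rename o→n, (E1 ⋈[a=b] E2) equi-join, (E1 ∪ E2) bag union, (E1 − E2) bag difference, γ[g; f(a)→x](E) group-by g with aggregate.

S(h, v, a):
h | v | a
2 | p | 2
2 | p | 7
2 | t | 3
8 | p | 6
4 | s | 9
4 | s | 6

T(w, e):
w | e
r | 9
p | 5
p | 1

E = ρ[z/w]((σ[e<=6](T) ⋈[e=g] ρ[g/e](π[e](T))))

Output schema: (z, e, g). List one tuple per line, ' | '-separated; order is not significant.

Per-node cardinality:
  T → 3
  σ[e<=6](T) → 2
  T → 3
  π[e](T) → 3
  ρ[g/e](π[e](T)) → 3
  (σ[e<=6](T) ⋈[e=g] ρ[g/e](π[e](T))) → 2
  ρ[z/w]((σ[e<=6](T) ⋈[e=g] ρ[g/e](π[e](T)))) → 2

== RESULT ==
z | e | g
p | 1 | 1
p | 5 | 5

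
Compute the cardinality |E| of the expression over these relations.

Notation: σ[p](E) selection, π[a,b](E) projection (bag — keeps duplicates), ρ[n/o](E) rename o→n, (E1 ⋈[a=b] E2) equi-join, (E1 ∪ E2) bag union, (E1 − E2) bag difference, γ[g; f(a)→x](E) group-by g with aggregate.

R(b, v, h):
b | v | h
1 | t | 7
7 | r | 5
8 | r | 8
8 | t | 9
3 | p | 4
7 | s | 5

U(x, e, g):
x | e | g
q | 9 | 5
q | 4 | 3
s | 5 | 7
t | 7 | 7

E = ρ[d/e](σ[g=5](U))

Per-node cardinality:
  U → 4
  σ[g=5](U) → 1
  ρ[d/e](σ[g=5](U)) → 1

|E| = 1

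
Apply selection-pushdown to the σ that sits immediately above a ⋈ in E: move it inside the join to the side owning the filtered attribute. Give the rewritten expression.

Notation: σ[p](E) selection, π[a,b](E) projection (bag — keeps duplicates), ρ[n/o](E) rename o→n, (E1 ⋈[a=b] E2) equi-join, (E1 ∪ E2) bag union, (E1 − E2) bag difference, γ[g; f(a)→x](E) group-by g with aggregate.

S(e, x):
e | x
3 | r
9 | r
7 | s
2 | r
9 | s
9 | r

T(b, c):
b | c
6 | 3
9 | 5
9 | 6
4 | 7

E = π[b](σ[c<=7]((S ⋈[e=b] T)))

σ filters on c, owned by the right side.
E' = π[b]((S ⋈[e=b] σ[c<=7](T)))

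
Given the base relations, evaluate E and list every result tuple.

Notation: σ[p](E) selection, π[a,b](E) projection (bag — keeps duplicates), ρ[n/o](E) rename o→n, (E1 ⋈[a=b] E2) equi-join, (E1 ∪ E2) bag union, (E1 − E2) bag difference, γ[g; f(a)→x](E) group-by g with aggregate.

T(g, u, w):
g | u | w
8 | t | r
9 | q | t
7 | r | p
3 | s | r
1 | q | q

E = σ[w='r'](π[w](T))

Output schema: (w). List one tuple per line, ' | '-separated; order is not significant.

Stepwise |·|:
  T → 5
  π[w](T) → 5
  σ[w='r'](π[w](T)) → 2

== RESULT ==
w
r
r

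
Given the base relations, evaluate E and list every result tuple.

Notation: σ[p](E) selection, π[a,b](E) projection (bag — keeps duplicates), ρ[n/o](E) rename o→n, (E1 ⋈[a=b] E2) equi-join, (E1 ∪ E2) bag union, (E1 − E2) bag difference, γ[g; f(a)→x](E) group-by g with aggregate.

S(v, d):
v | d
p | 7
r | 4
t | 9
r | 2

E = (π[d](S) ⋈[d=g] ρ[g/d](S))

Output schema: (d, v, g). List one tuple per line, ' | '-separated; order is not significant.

Stepwise |·|:
  S → 4
  π[d](S) → 4
  S → 4
  ρ[g/d](S) → 4
  (π[d](S) ⋈[d=g] ρ[g/d](S)) → 4

== RESULT ==
d | v | g
2 | r | 2
4 | r | 4
7 | p | 7
9 | t | 9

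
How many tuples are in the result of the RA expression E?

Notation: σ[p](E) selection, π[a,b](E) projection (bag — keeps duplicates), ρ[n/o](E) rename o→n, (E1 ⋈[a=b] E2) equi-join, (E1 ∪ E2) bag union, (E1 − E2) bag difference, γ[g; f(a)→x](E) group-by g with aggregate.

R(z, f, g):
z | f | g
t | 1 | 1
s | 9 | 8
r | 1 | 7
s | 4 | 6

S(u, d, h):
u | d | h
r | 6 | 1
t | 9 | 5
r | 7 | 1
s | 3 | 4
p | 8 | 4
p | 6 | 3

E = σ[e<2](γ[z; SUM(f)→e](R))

Per-node cardinality:
  R → 4
  γ[z; SUM(f)→e](R) → 3
  σ[e<2](γ[z; SUM(f)→e](R)) → 2

|E| = 2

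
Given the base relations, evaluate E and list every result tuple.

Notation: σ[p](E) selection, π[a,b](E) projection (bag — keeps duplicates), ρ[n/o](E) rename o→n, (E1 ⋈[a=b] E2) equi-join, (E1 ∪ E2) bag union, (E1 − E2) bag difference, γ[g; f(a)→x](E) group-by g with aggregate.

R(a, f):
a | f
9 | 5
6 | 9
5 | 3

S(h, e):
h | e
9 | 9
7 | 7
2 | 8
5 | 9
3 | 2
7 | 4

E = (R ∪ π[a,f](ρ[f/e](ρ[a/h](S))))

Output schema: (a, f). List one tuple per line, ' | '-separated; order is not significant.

Stepwise |·|:
  R → 3
  S → 6
  ρ[a/h](S) → 6
  ρ[f/e](ρ[a/h](S)) → 6
  π[a,f](ρ[f/e](ρ[a/h](S))) → 6
  (R ∪ π[a,f](ρ[f/e](ρ[a/h](S)))) → 9

== RESULT ==
a | f
2 | 8
3 | 2
5 | 3
5 | 9
6 | 9
7 | 4
7 | 7
9 | 5
9 | 9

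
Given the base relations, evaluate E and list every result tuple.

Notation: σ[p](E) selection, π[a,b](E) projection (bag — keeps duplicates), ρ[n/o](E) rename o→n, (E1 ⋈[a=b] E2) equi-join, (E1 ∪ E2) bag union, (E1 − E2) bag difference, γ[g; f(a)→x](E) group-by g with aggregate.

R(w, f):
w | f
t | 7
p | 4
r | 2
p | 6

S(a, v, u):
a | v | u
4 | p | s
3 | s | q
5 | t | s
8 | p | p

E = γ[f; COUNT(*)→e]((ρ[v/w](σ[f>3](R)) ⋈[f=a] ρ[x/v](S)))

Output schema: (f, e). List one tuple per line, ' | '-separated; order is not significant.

Subexpression sizes:
  R → 4
  σ[f>3](R) → 3
  ρ[v/w](σ[f>3](R)) → 3
  S → 4
  ρ[x/v](S) → 4
  (ρ[v/w](σ[f>3](R)) ⋈[f=a] ρ[x/v](S)) → 1
  γ[f; COUNT(*)→e]((ρ[v/w](σ[f>3](R)) ⋈[f=a] ρ[x/v](S))) → 1

== RESULT ==
f | e
4 | 1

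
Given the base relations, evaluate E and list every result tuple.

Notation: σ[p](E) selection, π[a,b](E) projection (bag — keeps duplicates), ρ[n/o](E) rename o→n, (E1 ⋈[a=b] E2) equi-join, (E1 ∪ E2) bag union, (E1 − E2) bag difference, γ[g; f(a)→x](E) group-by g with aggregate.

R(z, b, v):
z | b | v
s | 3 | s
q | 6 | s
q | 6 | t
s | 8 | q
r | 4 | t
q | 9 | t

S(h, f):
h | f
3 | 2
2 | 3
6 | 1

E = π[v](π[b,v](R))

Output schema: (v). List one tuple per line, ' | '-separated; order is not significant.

Row counts bottom-up:
  R → 6
  π[b,v](R) → 6
  π[v](π[b,v](R)) → 6

== RESULT ==
v
q
s
s
t
t
t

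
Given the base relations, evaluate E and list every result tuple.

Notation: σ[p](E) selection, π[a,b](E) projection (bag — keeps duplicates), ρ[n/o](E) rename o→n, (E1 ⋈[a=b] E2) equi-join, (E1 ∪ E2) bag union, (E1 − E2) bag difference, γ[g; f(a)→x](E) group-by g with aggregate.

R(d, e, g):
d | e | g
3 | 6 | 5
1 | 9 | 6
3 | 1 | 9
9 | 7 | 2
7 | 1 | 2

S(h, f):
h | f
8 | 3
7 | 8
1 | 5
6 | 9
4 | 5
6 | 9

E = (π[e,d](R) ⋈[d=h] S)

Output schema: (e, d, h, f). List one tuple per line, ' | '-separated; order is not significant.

Subexpression sizes:
  R → 5
  π[e,d](R) → 5
  S → 6
  (π[e,d](R) ⋈[d=h] S) → 2

== RESULT ==
e | d | h | f
1 | 7 | 7 | 8
9 | 1 | 1 | 5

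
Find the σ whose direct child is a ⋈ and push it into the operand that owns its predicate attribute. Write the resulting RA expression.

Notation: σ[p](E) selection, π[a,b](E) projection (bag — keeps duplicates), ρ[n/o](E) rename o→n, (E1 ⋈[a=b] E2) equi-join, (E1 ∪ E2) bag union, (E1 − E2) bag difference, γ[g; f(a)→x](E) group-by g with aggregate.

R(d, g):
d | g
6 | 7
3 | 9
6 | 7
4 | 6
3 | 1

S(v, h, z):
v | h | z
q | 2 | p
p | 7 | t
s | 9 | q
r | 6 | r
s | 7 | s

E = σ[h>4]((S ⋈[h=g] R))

σ filters on h, owned by the left side.
E' = (σ[h>4](S) ⋈[h=g] R)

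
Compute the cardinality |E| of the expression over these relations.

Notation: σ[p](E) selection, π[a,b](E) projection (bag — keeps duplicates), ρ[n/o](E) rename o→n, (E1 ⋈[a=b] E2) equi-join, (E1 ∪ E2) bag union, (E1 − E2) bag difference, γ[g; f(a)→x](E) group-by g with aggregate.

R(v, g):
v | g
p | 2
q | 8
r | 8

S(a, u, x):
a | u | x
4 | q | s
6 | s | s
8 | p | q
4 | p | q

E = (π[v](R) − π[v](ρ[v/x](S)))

Row counts bottom-up:
  R → 3
  π[v](R) → 3
  S → 4
  ρ[v/x](S) → 4
  π[v](ρ[v/x](S)) → 4
  (π[v](R) − π[v](ρ[v/x](S))) → 2

|E| = 2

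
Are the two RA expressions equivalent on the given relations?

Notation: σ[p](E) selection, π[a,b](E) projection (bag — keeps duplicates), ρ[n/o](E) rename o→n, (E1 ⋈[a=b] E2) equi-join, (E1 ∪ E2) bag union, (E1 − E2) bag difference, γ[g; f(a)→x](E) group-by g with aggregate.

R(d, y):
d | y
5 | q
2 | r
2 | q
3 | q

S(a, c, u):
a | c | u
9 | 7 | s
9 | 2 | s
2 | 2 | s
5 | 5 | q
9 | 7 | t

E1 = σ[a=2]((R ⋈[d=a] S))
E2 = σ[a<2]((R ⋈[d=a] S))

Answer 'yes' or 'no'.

E1 subexpression sizes:
  R → 4
  S → 5
  (R ⋈[d=a] S) → 3
  σ[a=2]((R ⋈[d=a] S)) → 2
E2 subexpression sizes:
  R → 4
  S → 5
  (R ⋈[d=a] S) → 3
  σ[a<2]((R ⋈[d=a] S)) → 0

E1 result:
d | y | a | c | u
2 | q | 2 | 2 | s
2 | r | 2 | 2 | s
E2 result:
d | y | a | c | u
(0 rows)
Witness: (2, 'r', 2, 2, 's') appears 1× in E1 but 0× in E2.

no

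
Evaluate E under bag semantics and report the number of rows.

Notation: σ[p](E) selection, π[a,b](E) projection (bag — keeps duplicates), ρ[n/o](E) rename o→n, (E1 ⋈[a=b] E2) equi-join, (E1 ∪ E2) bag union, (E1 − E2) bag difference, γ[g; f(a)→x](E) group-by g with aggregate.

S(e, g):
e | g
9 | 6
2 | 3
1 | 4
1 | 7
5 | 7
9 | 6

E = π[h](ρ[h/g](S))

Subexpression sizes:
  S → 6
  ρ[h/g](S) → 6
  π[h](ρ[h/g](S)) → 6

|E| = 6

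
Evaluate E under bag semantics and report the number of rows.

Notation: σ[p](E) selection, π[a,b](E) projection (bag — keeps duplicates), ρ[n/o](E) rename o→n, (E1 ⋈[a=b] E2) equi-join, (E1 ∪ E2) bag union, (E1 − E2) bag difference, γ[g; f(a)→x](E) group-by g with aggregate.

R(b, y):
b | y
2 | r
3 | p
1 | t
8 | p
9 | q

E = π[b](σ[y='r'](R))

Subexpression sizes:
  R → 5
  σ[y='r'](R) → 1
  π[b](σ[y='r'](R)) → 1

|E| = 1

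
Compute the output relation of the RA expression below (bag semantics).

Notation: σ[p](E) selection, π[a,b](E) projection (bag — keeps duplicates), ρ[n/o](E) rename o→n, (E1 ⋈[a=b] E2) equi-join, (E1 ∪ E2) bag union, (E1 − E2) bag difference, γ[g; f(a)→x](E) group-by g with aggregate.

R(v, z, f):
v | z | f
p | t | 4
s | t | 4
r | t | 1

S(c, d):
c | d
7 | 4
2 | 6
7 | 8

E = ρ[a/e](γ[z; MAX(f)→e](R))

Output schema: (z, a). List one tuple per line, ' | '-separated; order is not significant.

Row counts bottom-up:
  R → 3
  γ[z; MAX(f)→e](R) → 1
  ρ[a/e](γ[z; MAX(f)→e](R)) → 1

== RESULT ==
z | a
t | 4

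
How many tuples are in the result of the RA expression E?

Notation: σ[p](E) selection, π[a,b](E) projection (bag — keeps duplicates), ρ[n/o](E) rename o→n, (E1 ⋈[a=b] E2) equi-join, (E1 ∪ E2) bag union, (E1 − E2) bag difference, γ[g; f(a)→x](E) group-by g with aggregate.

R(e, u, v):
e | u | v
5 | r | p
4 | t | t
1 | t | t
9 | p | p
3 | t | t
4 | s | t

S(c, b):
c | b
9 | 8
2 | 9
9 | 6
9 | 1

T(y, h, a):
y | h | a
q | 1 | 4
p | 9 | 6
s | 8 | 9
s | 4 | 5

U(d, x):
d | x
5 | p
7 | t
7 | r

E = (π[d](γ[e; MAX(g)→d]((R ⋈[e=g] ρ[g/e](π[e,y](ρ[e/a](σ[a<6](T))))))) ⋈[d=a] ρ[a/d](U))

Subexpression sizes:
  R → 6
  T → 4
  σ[a<6](T) → 2
  ρ[e/a](σ[a<6](T)) → 2
  π[e,y](ρ[e/a](σ[a<6](T))) → 2
  ρ[g/e](π[e,y](ρ[e/a](σ[a<6](T)))) → 2
  (R ⋈[e=g] ρ[g/e](π[e,y](ρ[e/a](σ[a<6](T))))) → 3
  γ[e; MAX(g)→d]((R ⋈[e=g] ρ[g/e](π[e,y](ρ[e/a](σ[a<6](T)))))) → 2
  π[d](γ[e; MAX(g)→d]((R ⋈[e=g] ρ[g/e](π[e,y](ρ[e/a](σ[a<6](T))))))) → 2
  U → 3
  ρ[a/d](U) → 3
  (π[d](γ[e; MAX(g)→d]((R ⋈[e=g] ρ[g/e](π[e,y](ρ[e/a](σ[a<6](T))))))) ⋈[d=a] ρ[a/d](U)) → 1

|E| = 1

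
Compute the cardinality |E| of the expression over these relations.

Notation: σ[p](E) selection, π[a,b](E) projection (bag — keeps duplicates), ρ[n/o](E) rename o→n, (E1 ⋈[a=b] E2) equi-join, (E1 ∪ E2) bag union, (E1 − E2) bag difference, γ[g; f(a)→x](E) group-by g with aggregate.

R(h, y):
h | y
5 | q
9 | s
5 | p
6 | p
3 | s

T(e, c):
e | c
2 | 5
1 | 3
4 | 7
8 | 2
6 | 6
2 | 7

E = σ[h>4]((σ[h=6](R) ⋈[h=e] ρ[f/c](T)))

Stepwise |·|:
  R → 5
  σ[h=6](R) → 1
  T → 6
  ρ[f/c](T) → 6
  (σ[h=6](R) ⋈[h=e] ρ[f/c](T)) → 1
  σ[h>4]((σ[h=6](R) ⋈[h=e] ρ[f/c](T))) → 1

|E| = 1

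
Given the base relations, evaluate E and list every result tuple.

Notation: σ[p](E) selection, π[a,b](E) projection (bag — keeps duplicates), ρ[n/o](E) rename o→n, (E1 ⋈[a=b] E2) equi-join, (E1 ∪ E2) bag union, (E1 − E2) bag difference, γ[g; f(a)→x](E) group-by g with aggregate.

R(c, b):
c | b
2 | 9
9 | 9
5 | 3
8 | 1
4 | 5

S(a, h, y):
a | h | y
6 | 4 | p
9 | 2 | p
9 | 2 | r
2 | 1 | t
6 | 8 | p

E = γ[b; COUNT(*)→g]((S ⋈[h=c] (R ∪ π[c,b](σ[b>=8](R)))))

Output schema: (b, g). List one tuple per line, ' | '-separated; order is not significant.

Row counts bottom-up:
  S → 5
  R → 5
  R → 5
  σ[b>=8](R) → 2
  π[c,b](σ[b>=8](R)) → 2
  (R ∪ π[c,b](σ[b>=8](R))) → 7
  (S ⋈[h=c] (R ∪ π[c,b](σ[b>=8](R)))) → 6
  γ[b; COUNT(*)→g]((S ⋈[h=c] (R ∪ π[c,b](σ[b>=8](R))))) → 3

== RESULT ==
b | g
1 | 1
5 | 1
9 | 4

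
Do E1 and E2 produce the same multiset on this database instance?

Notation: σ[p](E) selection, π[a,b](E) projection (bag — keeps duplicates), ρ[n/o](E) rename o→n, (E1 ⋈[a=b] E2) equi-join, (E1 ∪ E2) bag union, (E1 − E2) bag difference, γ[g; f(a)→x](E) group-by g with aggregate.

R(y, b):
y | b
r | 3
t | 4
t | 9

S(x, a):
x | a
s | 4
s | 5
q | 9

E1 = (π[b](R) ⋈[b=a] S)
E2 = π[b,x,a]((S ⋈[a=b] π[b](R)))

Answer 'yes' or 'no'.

E1 row counts bottom-up:
  R → 3
  π[b](R) → 3
  S → 3
  (π[b](R) ⋈[b=a] S) → 2
E2 row counts bottom-up:
  S → 3
  R → 3
  π[b](R) → 3
  (S ⋈[a=b] π[b](R)) → 2
  π[b,x,a]((S ⋈[a=b] π[b](R))) → 2

E1 and E2 produce the same multiset:
b | x | a
4 | s | 4
9 | q | 9

yes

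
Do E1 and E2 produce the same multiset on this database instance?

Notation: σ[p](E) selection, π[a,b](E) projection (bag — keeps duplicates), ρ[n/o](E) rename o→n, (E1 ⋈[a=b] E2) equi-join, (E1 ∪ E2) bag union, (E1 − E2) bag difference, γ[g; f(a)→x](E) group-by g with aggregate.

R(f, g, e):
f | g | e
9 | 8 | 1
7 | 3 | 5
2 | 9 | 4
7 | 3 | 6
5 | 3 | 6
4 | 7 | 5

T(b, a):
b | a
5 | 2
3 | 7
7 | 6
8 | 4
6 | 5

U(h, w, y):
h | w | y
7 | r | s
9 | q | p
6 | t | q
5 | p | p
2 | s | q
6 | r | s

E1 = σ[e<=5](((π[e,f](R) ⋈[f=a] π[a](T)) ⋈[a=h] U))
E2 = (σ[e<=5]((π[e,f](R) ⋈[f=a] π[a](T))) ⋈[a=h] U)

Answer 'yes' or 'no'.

E1 subexpression sizes:
  R → 6
  π[e,f](R) → 6
  T → 5
  π[a](T) → 5
  (π[e,f](R) ⋈[f=a] π[a](T)) → 5
  U → 6
  ((π[e,f](R) ⋈[f=a] π[a](T)) ⋈[a=h] U) → 4
  σ[e<=5](((π[e,f](R) ⋈[f=a] π[a](T)) ⋈[a=h] U)) → 2
E2 subexpression sizes:
  R → 6
  π[e,f](R) → 6
  T → 5
  π[a](T) → 5
  (π[e,f](R) ⋈[f=a] π[a](T)) → 5
  σ[e<=5]((π[e,f](R) ⋈[f=a] π[a](T))) → 3
  U → 6
  (σ[e<=5]((π[e,f](R) ⋈[f=a] π[a](T))) ⋈[a=h] U) → 2

E1 and E2 produce the same multiset:
e | f | a | h | w | y
4 | 2 | 2 | 2 | s | q
5 | 7 | 7 | 7 | r | s

yes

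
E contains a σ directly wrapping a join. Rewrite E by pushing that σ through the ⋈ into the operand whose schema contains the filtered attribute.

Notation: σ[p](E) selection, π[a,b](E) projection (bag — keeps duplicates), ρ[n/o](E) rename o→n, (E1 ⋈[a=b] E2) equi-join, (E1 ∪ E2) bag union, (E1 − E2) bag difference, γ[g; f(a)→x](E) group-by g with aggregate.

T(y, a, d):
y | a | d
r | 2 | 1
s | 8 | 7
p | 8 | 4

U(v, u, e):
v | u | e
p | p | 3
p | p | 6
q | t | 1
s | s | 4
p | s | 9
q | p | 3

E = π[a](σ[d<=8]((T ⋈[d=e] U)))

σ filters on d, owned by the left side.
E' = π[a]((σ[d<=8](T) ⋈[d=e] U))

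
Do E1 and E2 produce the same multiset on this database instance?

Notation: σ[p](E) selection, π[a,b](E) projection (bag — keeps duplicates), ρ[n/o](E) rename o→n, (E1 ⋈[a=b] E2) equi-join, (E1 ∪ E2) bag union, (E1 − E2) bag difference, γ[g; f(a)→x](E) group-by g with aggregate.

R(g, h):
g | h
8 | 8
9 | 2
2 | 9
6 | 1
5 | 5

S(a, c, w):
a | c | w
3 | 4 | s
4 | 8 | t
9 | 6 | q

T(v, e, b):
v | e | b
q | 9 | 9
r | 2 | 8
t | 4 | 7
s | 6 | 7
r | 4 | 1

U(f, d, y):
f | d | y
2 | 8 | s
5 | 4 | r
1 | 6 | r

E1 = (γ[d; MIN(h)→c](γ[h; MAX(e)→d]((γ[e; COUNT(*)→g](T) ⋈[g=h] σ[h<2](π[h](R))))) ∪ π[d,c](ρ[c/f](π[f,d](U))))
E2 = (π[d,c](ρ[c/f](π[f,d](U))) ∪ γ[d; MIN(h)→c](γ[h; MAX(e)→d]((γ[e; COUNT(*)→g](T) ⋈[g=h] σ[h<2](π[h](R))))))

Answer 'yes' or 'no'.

E1 stepwise |·|:
  T → 5
  γ[e; COUNT(*)→g](T) → 4
  R → 5
  π[h](R) → 5
  σ[h<2](π[h](R)) → 1
  (γ[e; COUNT(*)→g](T) ⋈[g=h] σ[h<2](π[h](R))) → 3
  γ[h; MAX(e)→d]((γ[e; COUNT(*)→g](T) ⋈[g=h] σ[h<2](π[h](R)))) → 1
  γ[d; MIN(h)→c](γ[h; MAX(e)→d]((γ[e; COUNT(*)→g](T) ⋈[g=h] σ[h<2](π[h](R))))) → 1
  U → 3
  π[f,d](U) → 3
  ρ[c/f](π[f,d](U)) → 3
  π[d,c](ρ[c/f](π[f,d](U))) → 3
  (γ[d; MIN(h)→c](γ[h; MAX(e)→d]((γ[e; COUNT(*)→g](T) ⋈[g=h] σ[h<2](π[h](R))))) ∪ π[d,c](ρ[c/f](π[f,d](U)))) → 4
E2 stepwise |·|:
  U → 3
  π[f,d](U) → 3
  ρ[c/f](π[f,d](U)) → 3
  π[d,c](ρ[c/f](π[f,d](U))) → 3
  T → 5
  γ[e; COUNT(*)→g](T) → 4
  R → 5
  π[h](R) → 5
  σ[h<2](π[h](R)) → 1
  (γ[e; COUNT(*)→g](T) ⋈[g=h] σ[h<2](π[h](R))) → 3
  γ[h; MAX(e)→d]((γ[e; COUNT(*)→g](T) ⋈[g=h] σ[h<2](π[h](R)))) → 1
  γ[d; MIN(h)→c](γ[h; MAX(e)→d]((γ[e; COUNT(*)→g](T) ⋈[g=h] σ[h<2](π[h](R))))) → 1
  (π[d,c](ρ[c/f](π[f,d](U))) ∪ γ[d; MIN(h)→c](γ[h; MAX(e)→d]((γ[e; COUNT(*)→g](T) ⋈[g=h] σ[h<2](π[h](R)))))) → 4

E1 and E2 produce the same multiset:
d | c
4 | 5
6 | 1
8 | 2
9 | 1

yes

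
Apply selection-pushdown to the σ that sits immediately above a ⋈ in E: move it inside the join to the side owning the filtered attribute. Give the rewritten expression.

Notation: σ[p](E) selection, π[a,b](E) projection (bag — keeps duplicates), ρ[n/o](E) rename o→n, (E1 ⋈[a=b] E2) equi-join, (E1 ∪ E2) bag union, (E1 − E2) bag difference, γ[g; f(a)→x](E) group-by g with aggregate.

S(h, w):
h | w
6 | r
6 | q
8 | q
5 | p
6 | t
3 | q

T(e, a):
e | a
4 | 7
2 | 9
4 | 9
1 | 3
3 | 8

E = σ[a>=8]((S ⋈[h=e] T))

σ filters on a, owned by the right side.
E' = (S ⋈[h=e] σ[a>=8](T))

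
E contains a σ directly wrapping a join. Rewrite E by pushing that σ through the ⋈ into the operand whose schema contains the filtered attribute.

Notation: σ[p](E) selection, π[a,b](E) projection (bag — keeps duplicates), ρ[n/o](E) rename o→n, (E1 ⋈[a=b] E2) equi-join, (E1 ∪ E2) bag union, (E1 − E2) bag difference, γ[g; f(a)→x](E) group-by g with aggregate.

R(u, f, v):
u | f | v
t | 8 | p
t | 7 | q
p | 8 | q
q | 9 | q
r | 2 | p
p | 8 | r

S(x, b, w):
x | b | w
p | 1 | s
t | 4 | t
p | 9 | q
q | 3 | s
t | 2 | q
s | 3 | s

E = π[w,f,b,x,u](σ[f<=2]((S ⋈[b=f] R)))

σ filters on f, owned by the right side.
E' = π[w,f,b,x,u]((S ⋈[b=f] σ[f<=2](R)))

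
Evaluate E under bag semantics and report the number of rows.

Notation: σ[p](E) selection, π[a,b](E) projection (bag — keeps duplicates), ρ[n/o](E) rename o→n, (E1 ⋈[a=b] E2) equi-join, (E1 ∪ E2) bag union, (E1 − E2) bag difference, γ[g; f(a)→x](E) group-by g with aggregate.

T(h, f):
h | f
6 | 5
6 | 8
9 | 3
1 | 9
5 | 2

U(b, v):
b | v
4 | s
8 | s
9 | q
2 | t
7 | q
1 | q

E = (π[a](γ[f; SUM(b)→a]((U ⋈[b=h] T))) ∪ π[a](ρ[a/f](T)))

Stepwise |·|:
  U → 6
  T → 5
  (U ⋈[b=h] T) → 2
  γ[f; SUM(b)→a]((U ⋈[b=h] T)) → 2
  π[a](γ[f; SUM(b)→a]((U ⋈[b=h] T))) → 2
  T → 5
  ρ[a/f](T) → 5
  π[a](ρ[a/f](T)) → 5
  (π[a](γ[f; SUM(b)→a]((U ⋈[b=h] T))) ∪ π[a](ρ[a/f](T))) → 7

|E| = 7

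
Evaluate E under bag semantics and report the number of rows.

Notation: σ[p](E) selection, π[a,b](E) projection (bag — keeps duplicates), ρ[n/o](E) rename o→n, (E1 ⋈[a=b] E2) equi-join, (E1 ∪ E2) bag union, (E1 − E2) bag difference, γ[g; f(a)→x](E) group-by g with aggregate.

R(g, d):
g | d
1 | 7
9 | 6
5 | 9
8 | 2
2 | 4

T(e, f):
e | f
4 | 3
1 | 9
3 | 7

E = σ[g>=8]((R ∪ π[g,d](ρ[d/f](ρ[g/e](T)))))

Row counts bottom-up:
  R → 5
  T → 3
  ρ[g/e](T) → 3
  ρ[d/f](ρ[g/e](T)) → 3
  π[g,d](ρ[d/f](ρ[g/e](T))) → 3
  (R ∪ π[g,d](ρ[d/f](ρ[g/e](T)))) → 8
  σ[g>=8]((R ∪ π[g,d](ρ[d/f](ρ[g/e](T))))) → 2

|E| = 2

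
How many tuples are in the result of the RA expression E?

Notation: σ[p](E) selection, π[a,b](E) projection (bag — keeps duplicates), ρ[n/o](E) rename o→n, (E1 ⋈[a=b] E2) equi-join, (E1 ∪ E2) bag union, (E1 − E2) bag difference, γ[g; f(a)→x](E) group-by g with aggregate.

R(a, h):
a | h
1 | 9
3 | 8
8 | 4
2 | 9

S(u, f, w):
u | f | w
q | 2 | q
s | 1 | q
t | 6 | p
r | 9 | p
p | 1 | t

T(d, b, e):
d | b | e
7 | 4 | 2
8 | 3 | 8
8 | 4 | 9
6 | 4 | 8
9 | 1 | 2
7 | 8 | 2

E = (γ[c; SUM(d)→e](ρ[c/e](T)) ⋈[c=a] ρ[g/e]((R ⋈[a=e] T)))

Per-node cardinality:
  T → 6
  ρ[c/e](T) → 6
  γ[c; SUM(d)→e](ρ[c/e](T)) → 3
  R → 4
  T → 6
  (R ⋈[a=e] T) → 5
  ρ[g/e]((R ⋈[a=e] T)) → 5
  (γ[c; SUM(d)→e](ρ[c/e](T)) ⋈[c=a] ρ[g/e]((R ⋈[a=e] T))) → 5

|E| = 5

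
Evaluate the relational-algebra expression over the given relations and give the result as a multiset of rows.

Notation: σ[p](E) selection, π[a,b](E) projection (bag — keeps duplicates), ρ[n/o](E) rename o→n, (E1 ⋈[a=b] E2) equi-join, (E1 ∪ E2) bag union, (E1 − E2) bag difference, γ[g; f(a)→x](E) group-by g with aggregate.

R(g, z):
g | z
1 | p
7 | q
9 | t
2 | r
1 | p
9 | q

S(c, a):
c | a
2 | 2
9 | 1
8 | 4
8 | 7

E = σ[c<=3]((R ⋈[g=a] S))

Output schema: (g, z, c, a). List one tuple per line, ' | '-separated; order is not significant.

Per-node cardinality:
  R → 6
  S → 4
  (R ⋈[g=a] S) → 4
  σ[c<=3]((R ⋈[g=a] S)) → 1

== RESULT ==
g | z | c | a
2 | r | 2 | 2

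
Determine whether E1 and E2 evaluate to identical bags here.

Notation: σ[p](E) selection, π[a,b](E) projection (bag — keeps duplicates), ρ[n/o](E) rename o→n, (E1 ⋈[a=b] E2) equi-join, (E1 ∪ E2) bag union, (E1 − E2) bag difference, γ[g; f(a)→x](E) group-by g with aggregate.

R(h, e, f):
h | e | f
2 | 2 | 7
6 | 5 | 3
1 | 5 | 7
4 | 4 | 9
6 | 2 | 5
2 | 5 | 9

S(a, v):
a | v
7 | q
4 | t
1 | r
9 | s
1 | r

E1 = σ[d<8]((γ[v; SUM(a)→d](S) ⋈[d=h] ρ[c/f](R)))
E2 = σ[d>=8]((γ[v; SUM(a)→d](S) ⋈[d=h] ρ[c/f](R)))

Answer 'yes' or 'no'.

E1 per-node cardinality:
  S → 5
  γ[v; SUM(a)→d](S) → 4
  R → 6
  ρ[c/f](R) → 6
  (γ[v; SUM(a)→d](S) ⋈[d=h] ρ[c/f](R)) → 3
  σ[d<8]((γ[v; SUM(a)→d](S) ⋈[d=h] ρ[c/f](R))) → 3
E2 per-node cardinality:
  S → 5
  γ[v; SUM(a)→d](S) → 4
  R → 6
  ρ[c/f](R) → 6
  (γ[v; SUM(a)→d](S) ⋈[d=h] ρ[c/f](R)) → 3
  σ[d>=8]((γ[v; SUM(a)→d](S) ⋈[d=h] ρ[c/f](R))) → 0

E1 result:
v | d | h | e | c
r | 2 | 2 | 2 | 7
r | 2 | 2 | 5 | 9
t | 4 | 4 | 4 | 9
E2 result:
v | d | h | e | c
(0 rows)
Witness: ('r', 2, 2, 2, 7) appears 1× in E1 but 0× in E2.

no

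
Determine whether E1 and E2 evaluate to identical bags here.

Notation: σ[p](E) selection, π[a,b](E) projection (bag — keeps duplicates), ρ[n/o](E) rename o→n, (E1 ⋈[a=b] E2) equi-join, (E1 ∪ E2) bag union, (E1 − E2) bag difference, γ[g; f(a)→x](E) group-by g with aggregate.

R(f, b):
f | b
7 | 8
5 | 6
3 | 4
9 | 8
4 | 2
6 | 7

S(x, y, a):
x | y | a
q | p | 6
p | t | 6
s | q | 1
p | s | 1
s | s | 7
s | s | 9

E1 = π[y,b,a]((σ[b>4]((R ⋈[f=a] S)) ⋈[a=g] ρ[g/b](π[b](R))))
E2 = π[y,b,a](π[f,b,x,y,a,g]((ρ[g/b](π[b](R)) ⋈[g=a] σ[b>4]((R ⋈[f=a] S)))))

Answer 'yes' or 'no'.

E1 stepwise |·|:
  R → 6
  S → 6
  (R ⋈[f=a] S) → 4
  σ[b>4]((R ⋈[f=a] S)) → 4
  R → 6
  π[b](R) → 6
  ρ[g/b](π[b](R)) → 6
  (σ[b>4]((R ⋈[f=a] S)) ⋈[a=g] ρ[g/b](π[b](R))) → 3
  π[y,b,a]((σ[b>4]((R ⋈[f=a] S)) ⋈[a=g] ρ[g/b](π[b](R)))) → 3
E2 stepwise |·|:
  R → 6
  π[b](R) → 6
  ρ[g/b](π[b](R)) → 6
  R → 6
  S → 6
  (R ⋈[f=a] S) → 4
  σ[b>4]((R ⋈[f=a] S)) → 4
  (ρ[g/b](π[b](R)) ⋈[g=a] σ[b>4]((R ⋈[f=a] S))) → 3
  π[f,b,x,y,a,g]((ρ[g/b](π[b](R)) ⋈[g=a] σ[b>4]((R ⋈[f=a] S)))) → 3
  π[y,b,a](π[f,b,x,y,a,g]((ρ[g/b](π[b](R)) ⋈[g=a] σ[b>4]((R ⋈[f=a] S))))) → 3

E1 and E2 produce the same multiset:
y | b | a
p | 7 | 6
s | 8 | 7
t | 7 | 6

yes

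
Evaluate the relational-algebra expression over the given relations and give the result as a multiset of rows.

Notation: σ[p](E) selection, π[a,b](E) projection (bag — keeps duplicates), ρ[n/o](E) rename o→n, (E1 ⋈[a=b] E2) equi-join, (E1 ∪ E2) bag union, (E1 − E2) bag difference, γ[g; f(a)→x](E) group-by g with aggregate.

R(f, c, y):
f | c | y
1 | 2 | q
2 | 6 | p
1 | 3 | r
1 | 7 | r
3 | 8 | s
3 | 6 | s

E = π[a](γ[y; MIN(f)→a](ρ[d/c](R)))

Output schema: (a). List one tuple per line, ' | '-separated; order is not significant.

Stepwise |·|:
  R → 6
  ρ[d/c](R) → 6
  γ[y; MIN(f)→a](ρ[d/c](R)) → 4
  π[a](γ[y; MIN(f)→a](ρ[d/c](R))) → 4

== RESULT ==
a
1
1
2
3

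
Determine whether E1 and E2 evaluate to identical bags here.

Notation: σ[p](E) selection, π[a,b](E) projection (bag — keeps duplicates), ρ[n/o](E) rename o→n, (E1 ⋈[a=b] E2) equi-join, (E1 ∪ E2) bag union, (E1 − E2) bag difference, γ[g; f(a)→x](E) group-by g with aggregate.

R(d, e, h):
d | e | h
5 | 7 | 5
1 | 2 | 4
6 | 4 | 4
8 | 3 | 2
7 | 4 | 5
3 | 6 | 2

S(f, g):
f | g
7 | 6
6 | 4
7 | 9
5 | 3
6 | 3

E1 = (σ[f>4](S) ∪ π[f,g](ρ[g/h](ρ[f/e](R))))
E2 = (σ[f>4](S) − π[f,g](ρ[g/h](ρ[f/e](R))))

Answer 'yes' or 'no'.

E1 subexpression sizes:
  S → 5
  σ[f>4](S) → 5
  R → 6
  ρ[f/e](R) → 6
  ρ[g/h](ρ[f/e](R)) → 6
  π[f,g](ρ[g/h](ρ[f/e](R))) → 6
  (σ[f>4](S) ∪ π[f,g](ρ[g/h](ρ[f/e](R)))) → 11
E2 subexpression sizes:
  S → 5
  σ[f>4](S) → 5
  R → 6
  ρ[f/e](R) → 6
  ρ[g/h](ρ[f/e](R)) → 6
  π[f,g](ρ[g/h](ρ[f/e](R))) → 6
  (σ[f>4](S) − π[f,g](ρ[g/h](ρ[f/e](R)))) → 5

E1 result:
f | g
2 | 4
3 | 2
4 | 4
4 | 5
5 | 3
6 | 2
6 | 3
6 | 4
7 | 5
7 | 6
7 | 9
E2 result:
f | g
5 | 3
6 | 3
6 | 4
7 | 6
7 | 9
Witness: (4, 4) appears 1× in E1 but 0× in E2.

no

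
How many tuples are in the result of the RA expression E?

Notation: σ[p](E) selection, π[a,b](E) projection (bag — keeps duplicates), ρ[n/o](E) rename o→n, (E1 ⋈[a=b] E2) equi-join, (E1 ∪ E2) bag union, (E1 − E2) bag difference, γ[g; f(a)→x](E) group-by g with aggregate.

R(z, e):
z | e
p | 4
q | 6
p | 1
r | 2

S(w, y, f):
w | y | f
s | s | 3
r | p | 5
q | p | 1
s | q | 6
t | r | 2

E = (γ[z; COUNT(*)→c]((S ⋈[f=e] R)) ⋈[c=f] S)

Subexpression sizes:
  S → 5
  R → 4
  (S ⋈[f=e] R) → 3
  γ[z; COUNT(*)→c]((S ⋈[f=e] R)) → 3
  S → 5
  (γ[z; COUNT(*)→c]((S ⋈[f=e] R)) ⋈[c=f] S) → 3

|E| = 3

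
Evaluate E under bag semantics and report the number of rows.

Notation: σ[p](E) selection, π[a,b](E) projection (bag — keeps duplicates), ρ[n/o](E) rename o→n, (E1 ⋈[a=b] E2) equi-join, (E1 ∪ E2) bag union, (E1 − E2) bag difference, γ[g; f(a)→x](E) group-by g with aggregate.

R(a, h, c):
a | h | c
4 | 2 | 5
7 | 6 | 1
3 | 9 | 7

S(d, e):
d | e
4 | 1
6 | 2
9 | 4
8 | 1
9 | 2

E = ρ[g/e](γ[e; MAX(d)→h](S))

Subexpression sizes:
  S → 5
  γ[e; MAX(d)→h](S) → 3
  ρ[g/e](γ[e; MAX(d)→h](S)) → 3

|E| = 3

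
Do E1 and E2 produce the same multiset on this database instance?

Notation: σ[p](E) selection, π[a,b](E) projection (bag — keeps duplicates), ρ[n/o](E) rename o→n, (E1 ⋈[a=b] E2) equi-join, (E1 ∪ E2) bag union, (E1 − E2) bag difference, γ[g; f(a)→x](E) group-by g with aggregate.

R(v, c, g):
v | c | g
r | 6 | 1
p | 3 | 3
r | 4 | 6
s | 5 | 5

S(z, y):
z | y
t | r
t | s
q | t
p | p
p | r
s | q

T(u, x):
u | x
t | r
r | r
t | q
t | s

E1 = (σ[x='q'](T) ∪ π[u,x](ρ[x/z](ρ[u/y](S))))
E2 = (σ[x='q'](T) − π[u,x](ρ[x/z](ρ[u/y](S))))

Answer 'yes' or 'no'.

E1 stepwise |·|:
  T → 4
  σ[x='q'](T) → 1
  S → 6
  ρ[u/y](S) → 6
  ρ[x/z](ρ[u/y](S)) → 6
  π[u,x](ρ[x/z](ρ[u/y](S))) → 6
  (σ[x='q'](T) ∪ π[u,x](ρ[x/z](ρ[u/y](S)))) → 7
E2 stepwise |·|:
  T → 4
  σ[x='q'](T) → 1
  S → 6
  ρ[u/y](S) → 6
  ρ[x/z](ρ[u/y](S)) → 6
  π[u,x](ρ[x/z](ρ[u/y](S))) → 6
  (σ[x='q'](T) − π[u,x](ρ[x/z](ρ[u/y](S)))) → 0

E1 result:
u | x
p | p
q | s
r | p
r | t
s | t
t | q
t | q
E2 result:
u | x
(0 rows)
Witness: ('q', 's') appears 1× in E1 but 0× in E2.

no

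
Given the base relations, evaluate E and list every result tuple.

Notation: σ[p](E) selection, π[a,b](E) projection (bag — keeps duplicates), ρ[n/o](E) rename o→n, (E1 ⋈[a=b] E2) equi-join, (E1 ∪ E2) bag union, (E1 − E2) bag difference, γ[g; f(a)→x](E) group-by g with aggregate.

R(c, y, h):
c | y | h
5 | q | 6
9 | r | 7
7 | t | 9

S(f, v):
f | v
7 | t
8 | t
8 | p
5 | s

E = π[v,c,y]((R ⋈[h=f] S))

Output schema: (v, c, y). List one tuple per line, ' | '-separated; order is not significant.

Per-node cardinality:
  R → 3
  S → 4
  (R ⋈[h=f] S) → 1
  π[v,c,y]((R ⋈[h=f] S)) → 1

== RESULT ==
v | c | y
t | 9 | r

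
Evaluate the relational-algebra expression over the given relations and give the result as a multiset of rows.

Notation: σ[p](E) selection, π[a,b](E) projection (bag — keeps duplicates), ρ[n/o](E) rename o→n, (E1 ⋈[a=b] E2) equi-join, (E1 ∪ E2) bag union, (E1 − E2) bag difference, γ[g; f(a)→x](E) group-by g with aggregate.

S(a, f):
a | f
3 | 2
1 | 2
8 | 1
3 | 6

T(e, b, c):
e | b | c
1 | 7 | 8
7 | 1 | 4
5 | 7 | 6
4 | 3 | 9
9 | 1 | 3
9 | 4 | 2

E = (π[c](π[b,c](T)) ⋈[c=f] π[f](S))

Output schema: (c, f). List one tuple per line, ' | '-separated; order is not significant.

Per-node cardinality:
  T → 6
  π[b,c](T) → 6
  π[c](π[b,c](T)) → 6
  S → 4
  π[f](S) → 4
  (π[c](π[b,c](T)) ⋈[c=f] π[f](S)) → 3

== RESULT ==
c | f
2 | 2
2 | 2
6 | 6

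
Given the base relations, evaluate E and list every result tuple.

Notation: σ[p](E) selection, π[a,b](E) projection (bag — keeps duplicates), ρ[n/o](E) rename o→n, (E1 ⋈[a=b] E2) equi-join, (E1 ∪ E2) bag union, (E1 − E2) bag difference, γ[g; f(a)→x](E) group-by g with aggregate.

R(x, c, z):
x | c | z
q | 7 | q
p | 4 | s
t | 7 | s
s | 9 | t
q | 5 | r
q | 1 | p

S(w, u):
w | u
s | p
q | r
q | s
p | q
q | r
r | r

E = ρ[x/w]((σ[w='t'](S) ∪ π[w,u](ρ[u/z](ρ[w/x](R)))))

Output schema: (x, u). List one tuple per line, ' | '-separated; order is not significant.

Row counts bottom-up:
  S → 6
  σ[w='t'](S) → 0
  R → 6
  ρ[w/x](R) → 6
  ρ[u/z](ρ[w/x](R)) → 6
  π[w,u](ρ[u/z](ρ[w/x](R))) → 6
  (σ[w='t'](S) ∪ π[w,u](ρ[u/z](ρ[w/x](R)))) → 6
  ρ[x/w]((σ[w='t'](S) ∪ π[w,u](ρ[u/z](ρ[w/x](R))))) → 6

== RESULT ==
x | u
p | s
q | p
q | q
q | r
s | t
t | s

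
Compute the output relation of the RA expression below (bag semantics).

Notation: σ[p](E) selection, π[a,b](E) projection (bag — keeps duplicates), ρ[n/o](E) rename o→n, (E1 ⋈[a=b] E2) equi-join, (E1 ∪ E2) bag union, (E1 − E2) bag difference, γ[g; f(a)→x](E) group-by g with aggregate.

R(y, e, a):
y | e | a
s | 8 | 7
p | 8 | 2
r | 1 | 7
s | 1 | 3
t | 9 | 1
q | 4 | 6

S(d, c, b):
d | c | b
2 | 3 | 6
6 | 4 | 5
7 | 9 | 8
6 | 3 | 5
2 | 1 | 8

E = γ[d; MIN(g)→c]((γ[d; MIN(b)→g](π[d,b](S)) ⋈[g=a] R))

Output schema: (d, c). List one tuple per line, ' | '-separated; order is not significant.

Stepwise |·|:
  S → 5
  π[d,b](S) → 5
  γ[d; MIN(b)→g](π[d,b](S)) → 3
  R → 6
  (γ[d; MIN(b)→g](π[d,b](S)) ⋈[g=a] R) → 1
  γ[d; MIN(g)→c]((γ[d; MIN(b)→g](π[d,b](S)) ⋈[g=a] R)) → 1

== RESULT ==
d | c
2 | 6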